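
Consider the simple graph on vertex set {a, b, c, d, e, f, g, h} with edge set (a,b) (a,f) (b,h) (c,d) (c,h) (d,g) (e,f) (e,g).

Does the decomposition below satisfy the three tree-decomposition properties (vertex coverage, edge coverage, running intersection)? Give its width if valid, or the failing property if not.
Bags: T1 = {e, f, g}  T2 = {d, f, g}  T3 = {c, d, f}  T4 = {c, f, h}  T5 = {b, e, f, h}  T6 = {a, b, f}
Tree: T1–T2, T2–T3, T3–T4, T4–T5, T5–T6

No — bags containing vertex e are not connected in the tree.

A tree decomposition must satisfy three properties: every vertex lies in some bag; for every edge, both endpoints lie together in some bag; and for every vertex, the bags containing it form a connected subtree. Here bags containing vertex e are not connected in the tree, so the decomposition is invalid.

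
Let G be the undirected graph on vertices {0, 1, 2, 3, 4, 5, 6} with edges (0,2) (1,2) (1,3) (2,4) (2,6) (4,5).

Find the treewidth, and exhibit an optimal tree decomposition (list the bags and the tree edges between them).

Every bag has size at most 2, so the width is 2 − 1 = 1 and tw(G) ≤ 1. G has an edge, so its treewidth is at least 1. The upper and lower bounds meet at 1, so that is the treewidth.

Treewidth 1.
Bags: B1 = {2, 6}  B2 = {2, 4}  B3 = {4, 5}  B4 = {1, 2}  B5 = {1, 3}  B6 = {0, 2}
Tree: B1–B2, B2–B3, B2–B4, B4–B5, B2–B6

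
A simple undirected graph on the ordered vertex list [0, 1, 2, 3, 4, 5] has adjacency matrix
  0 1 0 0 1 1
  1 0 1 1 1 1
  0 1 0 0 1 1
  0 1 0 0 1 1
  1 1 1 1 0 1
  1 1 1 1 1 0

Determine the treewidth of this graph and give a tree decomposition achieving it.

Treewidth 3.
One such decomposition:
Bags: B1 = {1, 3, 4, 5}  B2 = {1, 2, 4, 5}  B3 = {0, 1, 4, 5}
Tree: B1–B2, B2–B3

Each bag holds 4 vertices, so the decomposition has width 3, which upper-bounds the treewidth. Conversely, {0, 1, 4, 5} is a clique of size 4, and the vertices of any clique must share a bag in every tree decomposition; so some bag has ≥ 4 vertices and tw(G) ≥ 3. Hence tw(G) = 3 exactly.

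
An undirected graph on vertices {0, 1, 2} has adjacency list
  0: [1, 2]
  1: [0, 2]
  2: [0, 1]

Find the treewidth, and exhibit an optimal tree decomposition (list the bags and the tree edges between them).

A single bag containing all 3 vertices is trivially a valid decomposition of width 2. Conversely, {0, 1, 2} is a clique of size 3, and the vertices of any clique must share a bag in every tree decomposition; so some bag has ≥ 3 vertices and tw(G) ≥ 2. Therefore the treewidth is 2.

Treewidth 2.
One optimal decomposition is:
Bags: B1 = {0, 1, 2}
Tree: (single bag)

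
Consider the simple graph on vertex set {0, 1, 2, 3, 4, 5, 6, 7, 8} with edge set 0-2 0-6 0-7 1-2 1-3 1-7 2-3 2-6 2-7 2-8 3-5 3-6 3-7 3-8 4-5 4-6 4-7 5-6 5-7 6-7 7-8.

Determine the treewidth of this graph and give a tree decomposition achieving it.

The largest bag has 4 vertices, giving width 3; this decomposition certifies tw(G) ≤ 3. For the lower bound, the 4 vertices {0, 2, 6, 7} are pairwise adjacent, and any tree decomposition puts a clique entirely inside one bag — forcing width ≥ 3. Therefore the treewidth is 3.

Treewidth 3.
One optimal decomposition is:
Bags: B1 = {2, 3, 6, 7}  B2 = {0, 2, 6, 7}  B3 = {3, 5, 6, 7}  B4 = {1, 2, 3, 7}  B5 = {4, 5, 6, 7}  B6 = {2, 3, 7, 8}
Tree: B1–B2, B1–B3, B1–B4, B3–B5, B4–B6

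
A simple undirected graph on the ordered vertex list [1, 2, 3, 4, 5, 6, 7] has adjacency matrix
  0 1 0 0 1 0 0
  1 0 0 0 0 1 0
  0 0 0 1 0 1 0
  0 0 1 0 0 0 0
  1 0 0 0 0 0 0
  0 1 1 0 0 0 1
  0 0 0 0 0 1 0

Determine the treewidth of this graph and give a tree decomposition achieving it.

Every bag has size at most 2, so the width is 2 − 1 = 1 and tw(G) ≤ 1. Any graph with an edge has treewidth ≥ 1, and G has the edge 6–3. Combining the bounds, tw(G) = 1.

Treewidth 1.
Bags: B1 = {3, 6}  B2 = {2, 6}  B3 = {1, 2}  B4 = {1, 5}  B5 = {6, 7}  B6 = {3, 4}
Tree: B1–B2, B2–B3, B3–B4, B1–B5, B1–B6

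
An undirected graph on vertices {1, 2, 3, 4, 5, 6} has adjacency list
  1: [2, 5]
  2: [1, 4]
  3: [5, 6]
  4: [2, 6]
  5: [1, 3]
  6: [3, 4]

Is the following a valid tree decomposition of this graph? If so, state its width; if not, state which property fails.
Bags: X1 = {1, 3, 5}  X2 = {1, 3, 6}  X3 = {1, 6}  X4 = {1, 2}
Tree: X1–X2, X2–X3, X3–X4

A tree decomposition must satisfy three properties: every vertex lies in some bag; for every edge, both endpoints lie together in some bag; and for every vertex, the bags containing it form a connected subtree. Here vertex 4 appears in no bag, so the decomposition is invalid.

No — vertex 4 appears in no bag.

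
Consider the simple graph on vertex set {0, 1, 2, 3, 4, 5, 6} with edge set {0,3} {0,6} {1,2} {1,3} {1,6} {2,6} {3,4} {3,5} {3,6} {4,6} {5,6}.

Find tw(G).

2

A width-2 tree decomposition is:
Bags: B1 = {0, 3, 6}  B2 = {1, 3, 6}  B3 = {1, 2, 6}  B4 = {3, 5, 6}  B5 = {3, 4, 6}
Tree: B1–B2, B2–B3, B2–B4, B1–B5
Every bag has size at most 3, so the width is 3 − 1 = 2 and tw(G) ≤ 2. Conversely, {1, 2, 6} is a clique of size 3, and the vertices of any clique must share a bag in every tree decomposition; so some bag has ≥ 3 vertices and tw(G) ≥ 2. Combining the bounds, tw(G) = 2.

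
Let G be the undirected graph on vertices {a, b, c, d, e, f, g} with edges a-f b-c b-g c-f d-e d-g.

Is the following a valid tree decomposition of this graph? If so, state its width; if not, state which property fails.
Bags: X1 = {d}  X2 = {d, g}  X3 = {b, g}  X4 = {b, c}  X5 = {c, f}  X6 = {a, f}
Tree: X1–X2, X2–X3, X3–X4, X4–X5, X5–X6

No — vertex e appears in no bag.

A tree decomposition must satisfy three properties: every vertex lies in some bag; for every edge, both endpoints lie together in some bag; and for every vertex, the bags containing it form a connected subtree. Here vertex e appears in no bag, so the decomposition is invalid.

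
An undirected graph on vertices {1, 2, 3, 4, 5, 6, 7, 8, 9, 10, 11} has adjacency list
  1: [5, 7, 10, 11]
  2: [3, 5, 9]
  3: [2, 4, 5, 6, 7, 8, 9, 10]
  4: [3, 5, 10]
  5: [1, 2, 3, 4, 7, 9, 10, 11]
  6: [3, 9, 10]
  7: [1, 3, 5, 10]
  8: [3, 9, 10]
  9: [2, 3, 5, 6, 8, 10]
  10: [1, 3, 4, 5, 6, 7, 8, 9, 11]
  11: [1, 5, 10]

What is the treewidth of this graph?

3

A width-3 tree decomposition is:
Bags: B1 = {3, 5, 7, 10}  B2 = {3, 5, 9, 10}  B3 = {3, 8, 9, 10}  B4 = {1, 5, 7, 10}  B5 = {3, 4, 5, 10}  B6 = {1, 5, 10, 11}  B7 = {3, 6, 9, 10}  B8 = {2, 3, 5, 9}
Tree: B1–B2, B2–B3, B1–B4, B1–B5, B4–B6, B2–B7, B2–B8
Each bag holds 4 vertices, so the decomposition has width 3, which upper-bounds the treewidth. For the lower bound, the 4 vertices {2, 3, 5, 9} are pairwise adjacent, and any tree decomposition puts a clique entirely inside one bag — forcing width ≥ 3. The upper and lower bounds meet at 3, so that is the treewidth.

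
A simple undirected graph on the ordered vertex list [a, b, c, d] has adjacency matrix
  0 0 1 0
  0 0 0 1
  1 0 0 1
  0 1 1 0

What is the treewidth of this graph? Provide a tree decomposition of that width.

The largest bag has 2 vertices, giving width 1; this decomposition certifies tw(G) ≤ 1. G has an edge, so its treewidth is at least 1. Combining the bounds, tw(G) = 1.

Treewidth 1.
Bags: B1 = {b, d}  B2 = {c, d}  B3 = {a, c}
Tree: B1–B2, B2–B3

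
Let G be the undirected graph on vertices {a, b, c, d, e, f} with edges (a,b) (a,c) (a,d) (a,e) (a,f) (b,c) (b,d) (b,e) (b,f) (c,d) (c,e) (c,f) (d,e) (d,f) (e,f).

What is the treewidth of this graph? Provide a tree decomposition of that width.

With just one bag of size 6, the width is 6 − 1 = 5, so tw(G) ≤ 5. For the lower bound, the 6 vertices {a, b, c, d, e, f} are pairwise adjacent, and any tree decomposition puts a clique entirely inside one bag — forcing width ≥ 5. Therefore the treewidth is 5.

Treewidth 5.
Bags: B1 = {a, b, c, d, e, f}
Tree: (single bag)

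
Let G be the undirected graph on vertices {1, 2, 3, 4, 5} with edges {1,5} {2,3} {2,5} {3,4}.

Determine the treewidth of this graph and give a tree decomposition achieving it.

Treewidth 1.
One such decomposition:
Bags: B1 = {2, 5}  B2 = {2, 3}  B3 = {3, 4}  B4 = {1, 5}
Tree: B1–B2, B2–B3, B1–B4

Each bag holds 2 vertices, so the decomposition has width 1, which upper-bounds the treewidth. Any graph with an edge has treewidth ≥ 1, and G has the edge 5–2. Therefore the treewidth is 1.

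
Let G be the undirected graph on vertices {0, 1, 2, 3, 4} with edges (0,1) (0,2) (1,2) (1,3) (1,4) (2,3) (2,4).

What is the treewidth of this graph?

A width-2 tree decomposition is:
Bags: B1 = {0, 1, 2}  B2 = {1, 2, 3}  B3 = {1, 2, 4}
Tree: B1–B2, B2–B3
Every bag has size at most 3, so the width is 3 − 1 = 2 and tw(G) ≤ 2. Conversely, {0, 1, 2} is a clique of size 3, and the vertices of any clique must share a bag in every tree decomposition; so some bag has ≥ 3 vertices and tw(G) ≥ 2. Hence tw(G) = 2 exactly.

2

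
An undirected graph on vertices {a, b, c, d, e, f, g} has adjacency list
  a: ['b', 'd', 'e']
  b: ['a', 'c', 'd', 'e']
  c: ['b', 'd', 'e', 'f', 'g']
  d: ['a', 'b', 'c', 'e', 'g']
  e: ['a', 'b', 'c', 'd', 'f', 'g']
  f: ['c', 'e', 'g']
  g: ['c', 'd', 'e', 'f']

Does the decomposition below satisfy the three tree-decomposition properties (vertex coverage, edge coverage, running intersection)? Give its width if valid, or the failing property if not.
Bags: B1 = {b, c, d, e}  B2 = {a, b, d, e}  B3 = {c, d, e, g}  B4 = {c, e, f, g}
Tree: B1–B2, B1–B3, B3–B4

Every vertex of G appears in some bag (union = {a, b, c, d, e, f, g}); every edge is covered by a bag; and for each vertex v the set of bags containing v is connected in the bag tree. The decomposition is therefore valid. The largest bag has 4 vertices, so the width is 3.

Yes; width 3.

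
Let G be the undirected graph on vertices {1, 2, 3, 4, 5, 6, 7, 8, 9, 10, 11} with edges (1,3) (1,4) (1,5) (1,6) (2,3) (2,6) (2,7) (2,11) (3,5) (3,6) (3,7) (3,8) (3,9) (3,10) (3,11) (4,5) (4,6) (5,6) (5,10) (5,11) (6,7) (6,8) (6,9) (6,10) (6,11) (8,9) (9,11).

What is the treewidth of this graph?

3

A width-3 tree decomposition is:
Bags: B1 = {1, 3, 5, 6}  B2 = {3, 5, 6, 11}  B3 = {2, 3, 6, 11}  B4 = {2, 3, 6, 7}  B5 = {3, 6, 9, 11}  B6 = {3, 5, 6, 10}  B7 = {3, 6, 8, 9}  B8 = {1, 4, 5, 6}
Tree: B1–B2, B2–B3, B3–B4, B3–B5, B1–B6, B5–B7, B1–B8
Every bag has size at most 4, so the width is 4 − 1 = 3 and tw(G) ≤ 3. On the other hand G contains the 4-clique {2, 3, 6, 11}. A clique must lie in a single bag of any decomposition, so no decomposition can have width below 3. Combining the bounds, tw(G) = 3.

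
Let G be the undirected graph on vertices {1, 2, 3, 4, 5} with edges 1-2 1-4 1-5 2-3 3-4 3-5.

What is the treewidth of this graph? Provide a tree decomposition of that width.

Every bag has size at most 3, so the width is 3 − 1 = 2 and tw(G) ≤ 2. Since 3–4–1–2–3 is a cycle in G, G is not acyclic. Forests are exactly the graphs of treewidth ≤ 1, so tw(G) ≥ 2. The upper and lower bounds meet at 2, so that is the treewidth.

Treewidth 2.
One such decomposition:
Bags: B1 = {1, 3, 4}  B2 = {1, 2, 3}  B3 = {1, 3, 5}
Tree: B1–B2, B2–B3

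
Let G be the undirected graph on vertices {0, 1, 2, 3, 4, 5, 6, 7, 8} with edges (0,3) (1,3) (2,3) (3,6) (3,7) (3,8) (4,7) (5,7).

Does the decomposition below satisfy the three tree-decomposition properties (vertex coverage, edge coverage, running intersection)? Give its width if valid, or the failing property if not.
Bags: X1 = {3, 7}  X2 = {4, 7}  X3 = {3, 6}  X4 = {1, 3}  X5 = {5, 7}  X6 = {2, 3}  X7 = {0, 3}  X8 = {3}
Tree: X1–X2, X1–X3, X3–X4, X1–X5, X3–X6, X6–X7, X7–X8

A tree decomposition must satisfy three properties: every vertex lies in some bag; for every edge, both endpoints lie together in some bag; and for every vertex, the bags containing it form a connected subtree. Here vertex 8 appears in no bag, so the decomposition is invalid.

No — vertex 8 appears in no bag.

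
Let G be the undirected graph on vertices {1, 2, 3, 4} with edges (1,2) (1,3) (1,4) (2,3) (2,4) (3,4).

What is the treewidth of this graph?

A width-3 tree decomposition is:
Bags: B1 = {1, 2, 3, 4}
Tree: (single bag)
A single bag containing all 4 vertices is trivially a valid decomposition of width 3. For the lower bound, the 4 vertices {1, 2, 3, 4} are pairwise adjacent, and any tree decomposition puts a clique entirely inside one bag — forcing width ≥ 3. The upper and lower bounds meet at 3, so that is the treewidth.

3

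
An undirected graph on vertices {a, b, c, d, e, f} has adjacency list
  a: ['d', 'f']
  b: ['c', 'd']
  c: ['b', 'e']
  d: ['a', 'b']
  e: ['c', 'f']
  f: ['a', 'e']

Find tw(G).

A width-2 tree decomposition is:
Bags: B1 = {a, b, d}  B2 = {a, b, f}  B3 = {b, e, f}  B4 = {b, c, e}
Tree: B1–B2, B2–B3, B3–B4
Each bag holds 3 vertices, so the decomposition has width 2, which upper-bounds the treewidth. Since b–d–a–f–e–c–b is a cycle in G, G is not acyclic. Forests are exactly the graphs of treewidth ≤ 1, so tw(G) ≥ 2. Combining the bounds, tw(G) = 2.

2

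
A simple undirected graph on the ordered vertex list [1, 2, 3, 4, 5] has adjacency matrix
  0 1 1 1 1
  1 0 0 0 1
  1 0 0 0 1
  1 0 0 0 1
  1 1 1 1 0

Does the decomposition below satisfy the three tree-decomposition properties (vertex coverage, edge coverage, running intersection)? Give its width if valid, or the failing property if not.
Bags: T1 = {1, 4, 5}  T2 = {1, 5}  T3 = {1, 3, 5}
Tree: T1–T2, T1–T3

No — vertex 2 appears in no bag.

A tree decomposition must satisfy three properties: every vertex lies in some bag; for every edge, both endpoints lie together in some bag; and for every vertex, the bags containing it form a connected subtree. Here vertex 2 appears in no bag, so the decomposition is invalid.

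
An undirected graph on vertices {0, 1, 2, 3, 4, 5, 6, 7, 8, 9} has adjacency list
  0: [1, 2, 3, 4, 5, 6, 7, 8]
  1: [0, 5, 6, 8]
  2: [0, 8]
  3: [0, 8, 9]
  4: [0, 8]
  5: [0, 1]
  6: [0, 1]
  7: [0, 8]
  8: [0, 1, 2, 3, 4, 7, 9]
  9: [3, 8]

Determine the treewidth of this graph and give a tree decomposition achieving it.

Treewidth 2.
One optimal decomposition is:
Bags: B1 = {0, 1, 8}  B2 = {0, 3, 8}  B3 = {0, 4, 8}  B4 = {0, 1, 5}  B5 = {0, 1, 6}  B6 = {3, 8, 9}  B7 = {0, 7, 8}  B8 = {0, 2, 8}
Tree: B1–B2, B1–B3, B1–B4, B1–B5, B2–B6, B3–B7, B7–B8

Each bag holds 3 vertices, so the decomposition has width 2, which upper-bounds the treewidth. Conversely, {0, 1, 8} is a clique of size 3, and the vertices of any clique must share a bag in every tree decomposition; so some bag has ≥ 3 vertices and tw(G) ≥ 2. Combining the bounds, tw(G) = 2.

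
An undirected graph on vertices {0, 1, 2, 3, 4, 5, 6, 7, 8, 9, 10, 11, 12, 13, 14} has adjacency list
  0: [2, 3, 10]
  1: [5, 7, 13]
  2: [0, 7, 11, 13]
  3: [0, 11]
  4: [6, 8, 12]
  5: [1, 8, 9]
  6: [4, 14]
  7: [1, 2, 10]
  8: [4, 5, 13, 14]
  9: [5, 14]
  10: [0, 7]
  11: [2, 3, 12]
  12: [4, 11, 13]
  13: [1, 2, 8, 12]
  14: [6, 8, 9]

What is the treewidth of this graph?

3

A width-3 tree decomposition is:
Bags: B1 = {4, 6, 9, 14}  B2 = {4, 8, 9, 14}  B3 = {4, 5, 8, 9}  B4 = {4, 5, 8, 12}  B5 = {5, 8, 12, 13}  B6 = {1, 5, 12, 13}  B7 = {1, 11, 12, 13}  B8 = {1, 2, 11, 13}  B9 = {1, 2, 7, 11}  B10 = {2, 3, 7, 11}  B11 = {0, 2, 3, 7}  B12 = {0, 3, 7, 10}
Tree: B1–B2, B2–B3, B3–B4, B4–B5, B5–B6, B6–B7, B7–B8, B8–B9, B9–B10, B10–B11, B11–B12
Every bag has size at most 4, so the width is 4 − 1 = 3 and tw(G) ≤ 3. For the lower bound: the 4 vertex sets {6,9,14}, {4}, {8}, {1,5,12,13} are disjoint, each induces a connected subgraph, and every pair is joined by at least one edge of G. Contracting each set to a single vertex therefore yields K_{4} as a minor, and since treewidth is minor-monotone, tw(G) ≥ tw(K_{4}) = 3. The upper and lower bounds meet at 3, so that is the treewidth.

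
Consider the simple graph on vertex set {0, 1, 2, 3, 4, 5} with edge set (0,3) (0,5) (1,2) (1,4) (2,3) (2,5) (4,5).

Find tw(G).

2

A width-2 tree decomposition is:
Bags: B1 = {0, 2, 3}  B2 = {0, 2, 5}  B3 = {1, 2, 5}  B4 = {1, 4, 5}
Tree: B1–B2, B2–B3, B3–B4
The largest bag has 3 vertices, giving width 2; this decomposition certifies tw(G) ≤ 2. For the lower bound, G contains the cycle 3–0–5–2–3, so G is not a forest; only forests have treewidth ≤ 1, hence tw(G) ≥ 2. The upper and lower bounds meet at 2, so that is the treewidth.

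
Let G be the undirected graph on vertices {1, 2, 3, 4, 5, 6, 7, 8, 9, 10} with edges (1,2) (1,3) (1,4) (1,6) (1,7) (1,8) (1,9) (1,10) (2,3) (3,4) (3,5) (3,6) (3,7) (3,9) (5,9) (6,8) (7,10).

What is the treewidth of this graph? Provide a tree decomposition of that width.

Each bag holds 3 vertices, so the decomposition has width 2, which upper-bounds the treewidth. On the other hand G contains the 3-clique {1, 6, 8}. A clique must lie in a single bag of any decomposition, so no decomposition can have width below 2. Combining the bounds, tw(G) = 2.

Treewidth 2.
Bags: B1 = {1, 3, 9}  B2 = {1, 3, 7}  B3 = {1, 7, 10}  B4 = {1, 2, 3}  B5 = {1, 3, 6}  B6 = {3, 5, 9}  B7 = {1, 6, 8}  B8 = {1, 3, 4}
Tree: B1–B2, B2–B3, B2–B4, B4–B5, B1–B6, B5–B7, B2–B8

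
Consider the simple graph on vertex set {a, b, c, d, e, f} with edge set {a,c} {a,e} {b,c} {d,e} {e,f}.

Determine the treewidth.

A width-1 tree decomposition is:
Bags: B1 = {a, e}  B2 = {a, c}  B3 = {e, f}  B4 = {d, e}  B5 = {b, c}
Tree: B1–B2, B1–B3, B1–B4, B2–B5
Each bag holds 2 vertices, so the decomposition has width 1, which upper-bounds the treewidth. Since G has at least one edge (e.g. e–a), it is not an edgeless graph, so tw(G) ≥ 1. Hence tw(G) = 1 exactly.

1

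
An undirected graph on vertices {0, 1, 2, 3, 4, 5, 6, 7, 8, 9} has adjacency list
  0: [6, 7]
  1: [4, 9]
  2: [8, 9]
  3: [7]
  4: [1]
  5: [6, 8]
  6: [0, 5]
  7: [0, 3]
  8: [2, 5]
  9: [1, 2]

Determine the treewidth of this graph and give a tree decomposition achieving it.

Every bag has size at most 2, so the width is 2 − 1 = 1 and tw(G) ≤ 1. Any graph with an edge has treewidth ≥ 1, and G has the edge 3–7. The upper and lower bounds meet at 1, so that is the treewidth.

Treewidth 1.
Bags: B1 = {3, 7}  B2 = {0, 7}  B3 = {0, 6}  B4 = {5, 6}  B5 = {5, 8}  B6 = {2, 8}  B7 = {2, 9}  B8 = {1, 9}  B9 = {1, 4}
Tree: B1–B2, B2–B3, B3–B4, B4–B5, B5–B6, B6–B7, B7–B8, B8–B9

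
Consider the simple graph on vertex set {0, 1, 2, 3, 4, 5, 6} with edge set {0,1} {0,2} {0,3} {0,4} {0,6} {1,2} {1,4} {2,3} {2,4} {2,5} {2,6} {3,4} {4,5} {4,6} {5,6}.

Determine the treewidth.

3

A width-3 tree decomposition is:
Bags: B1 = {0, 2, 4, 6}  B2 = {0, 1, 2, 4}  B3 = {0, 2, 3, 4}  B4 = {2, 4, 5, 6}
Tree: B1–B2, B2–B3, B1–B4
Every bag has size at most 4, so the width is 4 − 1 = 3 and tw(G) ≤ 3. For the lower bound, the 4 vertices {0, 1, 2, 4} are pairwise adjacent, and any tree decomposition puts a clique entirely inside one bag — forcing width ≥ 3. Therefore the treewidth is 3.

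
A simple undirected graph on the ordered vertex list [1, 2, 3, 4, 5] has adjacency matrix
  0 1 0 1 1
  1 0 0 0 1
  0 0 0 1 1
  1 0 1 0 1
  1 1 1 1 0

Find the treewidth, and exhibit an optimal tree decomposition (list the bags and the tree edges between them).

Treewidth 2.
Bags: B1 = {1, 2, 5}  B2 = {1, 4, 5}  B3 = {3, 4, 5}
Tree: B1–B2, B2–B3

Every bag has size at most 3, so the width is 3 − 1 = 2 and tw(G) ≤ 2. Conversely, {1, 2, 5} is a clique of size 3, and the vertices of any clique must share a bag in every tree decomposition; so some bag has ≥ 3 vertices and tw(G) ≥ 2. Combining the bounds, tw(G) = 2.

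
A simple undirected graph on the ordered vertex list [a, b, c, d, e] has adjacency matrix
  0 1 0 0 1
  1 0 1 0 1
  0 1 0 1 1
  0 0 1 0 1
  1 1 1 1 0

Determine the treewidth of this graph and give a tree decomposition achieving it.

Treewidth 2.
One such decomposition:
Bags: B1 = {b, c, e}  B2 = {a, b, e}  B3 = {c, d, e}
Tree: B1–B2, B1–B3

Each bag holds 3 vertices, so the decomposition has width 2, which upper-bounds the treewidth. For the lower bound, the 3 vertices {c, d, e} are pairwise adjacent, and any tree decomposition puts a clique entirely inside one bag — forcing width ≥ 2. Hence tw(G) = 2 exactly.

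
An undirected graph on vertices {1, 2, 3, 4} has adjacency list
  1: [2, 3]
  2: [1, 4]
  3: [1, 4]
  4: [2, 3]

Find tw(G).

A width-2 tree decomposition is:
Bags: B1 = {1, 3, 4}  B2 = {1, 2, 4}
Tree: B1–B2
The largest bag has 3 vertices, giving width 2; this decomposition certifies tw(G) ≤ 2. For the lower bound, G contains the cycle 1–3–4–2–1, so G is not a forest; only forests have treewidth ≤ 1, hence tw(G) ≥ 2. Therefore the treewidth is 2.

2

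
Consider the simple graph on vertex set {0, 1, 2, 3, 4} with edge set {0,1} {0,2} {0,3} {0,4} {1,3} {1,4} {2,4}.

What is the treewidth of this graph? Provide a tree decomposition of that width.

Treewidth 2.
Bags: B1 = {0, 1, 3}  B2 = {0, 1, 4}  B3 = {0, 2, 4}
Tree: B1–B2, B2–B3

Each bag holds 3 vertices, so the decomposition has width 2, which upper-bounds the treewidth. For the lower bound, the 3 vertices {0, 1, 3} are pairwise adjacent, and any tree decomposition puts a clique entirely inside one bag — forcing width ≥ 2. Combining the bounds, tw(G) = 2.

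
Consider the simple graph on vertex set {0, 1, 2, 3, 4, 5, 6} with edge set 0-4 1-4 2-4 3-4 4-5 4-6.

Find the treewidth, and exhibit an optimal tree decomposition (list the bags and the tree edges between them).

Every bag has size at most 2, so the width is 2 − 1 = 1 and tw(G) ≤ 1. Any graph with an edge has treewidth ≥ 1, and G has the edge 4–2. The upper and lower bounds meet at 1, so that is the treewidth.

Treewidth 1.
One such decomposition:
Bags: B1 = {2, 4}  B2 = {4, 5}  B3 = {1, 4}  B4 = {4, 6}  B5 = {3, 4}  B6 = {0, 4}
Tree: B1–B2, B2–B3, B1–B4, B4–B5, B3–B6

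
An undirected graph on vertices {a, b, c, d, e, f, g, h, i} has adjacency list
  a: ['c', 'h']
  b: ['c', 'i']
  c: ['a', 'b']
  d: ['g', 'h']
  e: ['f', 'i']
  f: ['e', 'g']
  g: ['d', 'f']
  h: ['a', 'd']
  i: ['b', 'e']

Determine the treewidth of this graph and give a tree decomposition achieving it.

Treewidth 2.
One optimal decomposition is:
Bags: B1 = {a, d, h}  B2 = {a, c, d}  B3 = {b, c, d}  B4 = {b, d, i}  B5 = {d, e, i}  B6 = {d, e, f}  B7 = {d, f, g}
Tree: B1–B2, B2–B3, B3–B4, B4–B5, B5–B6, B6–B7

The largest bag has 3 vertices, giving width 2; this decomposition certifies tw(G) ≤ 2. Since d–h–a–c–b–i–e–f–g–d is a cycle in G, G is not acyclic. Forests are exactly the graphs of treewidth ≤ 1, so tw(G) ≥ 2. Combining the bounds, tw(G) = 2.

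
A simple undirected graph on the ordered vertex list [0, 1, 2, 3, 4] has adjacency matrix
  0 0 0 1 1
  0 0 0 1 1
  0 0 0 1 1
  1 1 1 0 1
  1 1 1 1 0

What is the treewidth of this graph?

A width-2 tree decomposition is:
Bags: B1 = {1, 3, 4}  B2 = {2, 3, 4}  B3 = {0, 3, 4}
Tree: B1–B2, B2–B3
The largest bag has 3 vertices, giving width 2; this decomposition certifies tw(G) ≤ 2. For the lower bound, the 3 vertices {0, 3, 4} are pairwise adjacent, and any tree decomposition puts a clique entirely inside one bag — forcing width ≥ 2. Combining the bounds, tw(G) = 2.

2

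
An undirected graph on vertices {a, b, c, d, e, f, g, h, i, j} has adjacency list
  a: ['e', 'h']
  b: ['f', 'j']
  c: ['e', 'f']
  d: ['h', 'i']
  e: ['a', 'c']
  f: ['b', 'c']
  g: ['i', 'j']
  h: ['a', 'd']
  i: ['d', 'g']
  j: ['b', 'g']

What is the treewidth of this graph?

A width-2 tree decomposition is:
Bags: B1 = {d, g, i}  B2 = {d, g, j}  B3 = {b, d, j}  B4 = {b, d, f}  B5 = {c, d, f}  B6 = {c, d, e}  B7 = {a, d, e}  B8 = {a, d, h}
Tree: B1–B2, B2–B3, B3–B4, B4–B5, B5–B6, B6–B7, B7–B8
Each bag holds 3 vertices, so the decomposition has width 2, which upper-bounds the treewidth. For the lower bound, G contains the cycle d–i–g–j–b–f–c–e–a–h–d, so G is not a forest; only forests have treewidth ≤ 1, hence tw(G) ≥ 2. Hence tw(G) = 2 exactly.

2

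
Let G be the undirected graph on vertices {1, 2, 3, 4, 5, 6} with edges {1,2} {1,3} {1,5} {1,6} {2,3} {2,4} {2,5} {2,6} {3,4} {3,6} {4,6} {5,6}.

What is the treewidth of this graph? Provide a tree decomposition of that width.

The largest bag has 4 vertices, giving width 3; this decomposition certifies tw(G) ≤ 3. Conversely, {1, 2, 3, 6} is a clique of size 4, and the vertices of any clique must share a bag in every tree decomposition; so some bag has ≥ 4 vertices and tw(G) ≥ 3. The upper and lower bounds meet at 3, so that is the treewidth.

Treewidth 3.
One such decomposition:
Bags: B1 = {1, 2, 5, 6}  B2 = {1, 2, 3, 6}  B3 = {2, 3, 4, 6}
Tree: B1–B2, B2–B3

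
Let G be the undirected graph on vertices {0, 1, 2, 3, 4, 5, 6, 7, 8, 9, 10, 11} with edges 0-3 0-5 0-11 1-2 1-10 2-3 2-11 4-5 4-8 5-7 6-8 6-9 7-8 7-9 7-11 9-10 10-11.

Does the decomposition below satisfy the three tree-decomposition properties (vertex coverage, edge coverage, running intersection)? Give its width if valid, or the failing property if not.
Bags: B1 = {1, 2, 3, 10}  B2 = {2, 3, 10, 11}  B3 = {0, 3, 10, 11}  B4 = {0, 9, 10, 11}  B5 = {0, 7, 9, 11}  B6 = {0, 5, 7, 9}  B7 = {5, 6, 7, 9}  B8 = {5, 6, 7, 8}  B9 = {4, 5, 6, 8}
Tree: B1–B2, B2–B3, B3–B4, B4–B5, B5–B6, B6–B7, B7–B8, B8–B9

Yes; width 3.

Every vertex of G appears in some bag (union = {0, 1, 2, 3, 4, 5, 6, 7, 8, 9, 10, 11}); every edge is covered by a bag; and for each vertex v the set of bags containing v is connected in the bag tree. The decomposition is therefore valid. The largest bag has 4 vertices, so the width is 3.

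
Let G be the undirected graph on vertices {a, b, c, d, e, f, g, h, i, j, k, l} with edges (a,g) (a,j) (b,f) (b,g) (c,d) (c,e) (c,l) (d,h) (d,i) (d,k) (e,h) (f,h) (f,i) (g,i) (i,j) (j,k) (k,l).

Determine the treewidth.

A width-3 tree decomposition is:
Bags: B1 = {a, b, g, j}  B2 = {b, g, i, j}  B3 = {b, f, i, j}  B4 = {f, i, j, k}  B5 = {d, f, i, k}  B6 = {d, f, h, k}  B7 = {d, h, k, l}  B8 = {c, d, h, l}  B9 = {c, e, h, l}
Tree: B1–B2, B2–B3, B3–B4, B4–B5, B5–B6, B6–B7, B7–B8, B8–B9
The largest bag has 4 vertices, giving width 3; this decomposition certifies tw(G) ≤ 3. For the lower bound: the 4 vertex sets {a,b,g}, {j}, {i}, {d,f,h,k} are disjoint, each induces a connected subgraph, and every pair is joined by at least one edge of G. Contracting each set to a single vertex therefore yields K_{4} as a minor, and since treewidth is minor-monotone, tw(G) ≥ tw(K_{4}) = 3. Combining the bounds, tw(G) = 3.

3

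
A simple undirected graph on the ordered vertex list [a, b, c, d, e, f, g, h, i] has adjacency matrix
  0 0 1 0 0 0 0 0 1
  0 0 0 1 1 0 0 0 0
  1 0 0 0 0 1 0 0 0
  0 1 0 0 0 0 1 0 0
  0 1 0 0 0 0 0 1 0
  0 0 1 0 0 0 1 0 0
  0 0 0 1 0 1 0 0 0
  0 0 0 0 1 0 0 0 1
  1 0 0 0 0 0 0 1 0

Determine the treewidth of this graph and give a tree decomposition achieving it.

Each bag holds 3 vertices, so the decomposition has width 2, which upper-bounds the treewidth. Since c–f–g–d–b–e–h–i–a–c is a cycle in G, G is not acyclic. Forests are exactly the graphs of treewidth ≤ 1, so tw(G) ≥ 2. Combining the bounds, tw(G) = 2.

Treewidth 2.
One optimal decomposition is:
Bags: B1 = {c, f, g}  B2 = {c, d, g}  B3 = {b, c, d}  B4 = {b, c, e}  B5 = {c, e, h}  B6 = {c, h, i}  B7 = {a, c, i}
Tree: B1–B2, B2–B3, B3–B4, B4–B5, B5–B6, B6–B7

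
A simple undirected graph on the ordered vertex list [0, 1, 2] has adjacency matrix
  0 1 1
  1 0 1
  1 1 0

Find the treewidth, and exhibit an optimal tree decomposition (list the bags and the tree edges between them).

A single bag containing all 3 vertices is trivially a valid decomposition of width 2. Conversely, {0, 1, 2} is a clique of size 3, and the vertices of any clique must share a bag in every tree decomposition; so some bag has ≥ 3 vertices and tw(G) ≥ 2. The upper and lower bounds meet at 2, so that is the treewidth.

Treewidth 2.
Bags: B1 = {0, 1, 2}
Tree: (single bag)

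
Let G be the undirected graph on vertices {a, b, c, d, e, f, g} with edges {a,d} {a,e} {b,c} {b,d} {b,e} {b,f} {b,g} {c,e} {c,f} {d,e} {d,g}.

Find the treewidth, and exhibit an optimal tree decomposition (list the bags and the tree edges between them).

Every bag has size at most 3, so the width is 3 − 1 = 2 and tw(G) ≤ 2. Conversely, {a, d, e} is a clique of size 3, and the vertices of any clique must share a bag in every tree decomposition; so some bag has ≥ 3 vertices and tw(G) ≥ 2. The upper and lower bounds meet at 2, so that is the treewidth.

Treewidth 2.
Bags: B1 = {b, d, g}  B2 = {b, d, e}  B3 = {b, c, e}  B4 = {a, d, e}  B5 = {b, c, f}
Tree: B1–B2, B2–B3, B2–B4, B3–B5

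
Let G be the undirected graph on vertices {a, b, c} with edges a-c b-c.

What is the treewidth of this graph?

1

A width-1 tree decomposition is:
Bags: B1 = {a, c}  B2 = {b, c}
Tree: B1–B2
The largest bag has 2 vertices, giving width 1; this decomposition certifies tw(G) ≤ 1. Any graph with an edge has treewidth ≥ 1, and G has the edge c–a. Hence tw(G) = 1 exactly.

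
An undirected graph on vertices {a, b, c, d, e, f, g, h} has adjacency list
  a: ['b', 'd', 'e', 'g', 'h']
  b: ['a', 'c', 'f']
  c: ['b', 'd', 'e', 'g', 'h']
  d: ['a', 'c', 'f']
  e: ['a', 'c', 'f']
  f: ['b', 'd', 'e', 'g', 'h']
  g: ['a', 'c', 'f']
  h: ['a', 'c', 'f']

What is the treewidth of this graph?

3

A width-3 tree decomposition is:
Bags: B1 = {a, c, e, f}  B2 = {a, c, f, h}  B3 = {a, b, c, f}  B4 = {a, c, d, f}  B5 = {a, c, f, g}
Tree: B1–B2, B2–B3, B3–B4, B4–B5
Every bag has size at most 4, so the width is 4 − 1 = 3 and tw(G) ≤ 3. For the lower bound: the 4 vertex sets {e,f}, {c,h}, {a}, {b} are disjoint, each induces a connected subgraph, and every pair is joined by at least one edge of G. Contracting each set to a single vertex therefore yields K_{4} as a minor, and since treewidth is minor-monotone, tw(G) ≥ tw(K_{4}) = 3. Combining the bounds, tw(G) = 3.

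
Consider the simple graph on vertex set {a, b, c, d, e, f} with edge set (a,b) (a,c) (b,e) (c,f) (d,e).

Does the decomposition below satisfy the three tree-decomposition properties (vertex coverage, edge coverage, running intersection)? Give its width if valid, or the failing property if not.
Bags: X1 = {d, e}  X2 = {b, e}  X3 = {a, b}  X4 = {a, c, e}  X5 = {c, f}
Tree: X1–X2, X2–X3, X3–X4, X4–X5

No — bags containing vertex e are not connected in the tree.

A tree decomposition must satisfy three properties: every vertex lies in some bag; for every edge, both endpoints lie together in some bag; and for every vertex, the bags containing it form a connected subtree. Here bags containing vertex e are not connected in the tree, so the decomposition is invalid.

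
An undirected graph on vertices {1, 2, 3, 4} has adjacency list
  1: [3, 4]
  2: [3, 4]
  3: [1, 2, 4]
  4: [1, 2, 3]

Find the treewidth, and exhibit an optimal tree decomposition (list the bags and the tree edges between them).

Treewidth 2.
One such decomposition:
Bags: B1 = {1, 3, 4}  B2 = {2, 3, 4}
Tree: B1–B2

The largest bag has 3 vertices, giving width 2; this decomposition certifies tw(G) ≤ 2. Conversely, {1, 3, 4} is a clique of size 3, and the vertices of any clique must share a bag in every tree decomposition; so some bag has ≥ 3 vertices and tw(G) ≥ 2. Hence tw(G) = 2 exactly.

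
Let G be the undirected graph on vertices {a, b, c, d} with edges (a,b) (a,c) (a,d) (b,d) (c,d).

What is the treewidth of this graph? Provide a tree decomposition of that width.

The largest bag has 3 vertices, giving width 2; this decomposition certifies tw(G) ≤ 2. Conversely, {a, c, d} is a clique of size 3, and the vertices of any clique must share a bag in every tree decomposition; so some bag has ≥ 3 vertices and tw(G) ≥ 2. Combining the bounds, tw(G) = 2.

Treewidth 2.
Bags: B1 = {a, b, d}  B2 = {a, c, d}
Tree: B1–B2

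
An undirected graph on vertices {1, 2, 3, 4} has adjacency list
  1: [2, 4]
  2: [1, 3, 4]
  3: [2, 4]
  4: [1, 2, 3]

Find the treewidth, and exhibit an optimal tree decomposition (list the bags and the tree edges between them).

Each bag holds 3 vertices, so the decomposition has width 2, which upper-bounds the treewidth. For the lower bound, the 3 vertices {1, 2, 4} are pairwise adjacent, and any tree decomposition puts a clique entirely inside one bag — forcing width ≥ 2. Combining the bounds, tw(G) = 2.

Treewidth 2.
One such decomposition:
Bags: B1 = {2, 3, 4}  B2 = {1, 2, 4}
Tree: B1–B2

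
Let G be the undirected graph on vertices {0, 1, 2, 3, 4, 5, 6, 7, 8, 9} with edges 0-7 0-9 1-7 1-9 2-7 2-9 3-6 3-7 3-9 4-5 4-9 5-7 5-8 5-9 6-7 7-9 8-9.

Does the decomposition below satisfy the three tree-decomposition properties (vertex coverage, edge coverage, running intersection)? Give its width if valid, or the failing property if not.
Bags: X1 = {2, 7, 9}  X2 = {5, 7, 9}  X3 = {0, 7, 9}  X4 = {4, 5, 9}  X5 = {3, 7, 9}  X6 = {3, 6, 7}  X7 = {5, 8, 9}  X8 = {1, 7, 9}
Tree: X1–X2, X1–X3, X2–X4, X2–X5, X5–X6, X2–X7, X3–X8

Every vertex of G appears in some bag (union = {0, 1, 2, 3, 4, 5, 6, 7, 8, 9}); every edge is covered by a bag; and for each vertex v the set of bags containing v is connected in the bag tree. The decomposition is therefore valid. The largest bag has 3 vertices, so the width is 2.

Yes; width 2.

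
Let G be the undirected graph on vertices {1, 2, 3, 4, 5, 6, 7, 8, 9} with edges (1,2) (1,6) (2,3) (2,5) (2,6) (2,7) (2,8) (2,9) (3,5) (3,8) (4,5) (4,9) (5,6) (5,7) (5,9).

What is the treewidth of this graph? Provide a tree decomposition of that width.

Treewidth 2.
Bags: B1 = {2, 5, 6}  B2 = {2, 5, 9}  B3 = {1, 2, 6}  B4 = {2, 5, 7}  B5 = {2, 3, 5}  B6 = {4, 5, 9}  B7 = {2, 3, 8}
Tree: B1–B2, B1–B3, B1–B4, B4–B5, B2–B6, B5–B7

Every bag has size at most 3, so the width is 3 − 1 = 2 and tw(G) ≤ 2. Conversely, {2, 3, 8} is a clique of size 3, and the vertices of any clique must share a bag in every tree decomposition; so some bag has ≥ 3 vertices and tw(G) ≥ 2. Combining the bounds, tw(G) = 2.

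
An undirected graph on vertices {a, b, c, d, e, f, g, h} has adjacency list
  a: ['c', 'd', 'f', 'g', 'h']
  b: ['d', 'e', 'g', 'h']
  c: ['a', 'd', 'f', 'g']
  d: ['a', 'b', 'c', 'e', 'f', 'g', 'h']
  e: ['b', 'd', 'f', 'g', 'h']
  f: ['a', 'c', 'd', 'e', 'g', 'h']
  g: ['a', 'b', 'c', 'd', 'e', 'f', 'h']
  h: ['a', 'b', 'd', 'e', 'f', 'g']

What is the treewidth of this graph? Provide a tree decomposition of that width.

The largest bag has 5 vertices, giving width 4; this decomposition certifies tw(G) ≤ 4. Conversely, {d, e, f, g, h} is a clique of size 5, and the vertices of any clique must share a bag in every tree decomposition; so some bag has ≥ 5 vertices and tw(G) ≥ 4. Combining the bounds, tw(G) = 4.

Treewidth 4.
Bags: B1 = {a, d, f, g, h}  B2 = {a, c, d, f, g}  B3 = {d, e, f, g, h}  B4 = {b, d, e, g, h}
Tree: B1–B2, B1–B3, B3–B4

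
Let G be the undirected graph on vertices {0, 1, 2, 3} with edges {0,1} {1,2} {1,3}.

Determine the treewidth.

1

A width-1 tree decomposition is:
Bags: B1 = {0, 1}  B2 = {1, 2}  B3 = {1, 3}
Tree: B1–B2, B1–B3
Each bag holds 2 vertices, so the decomposition has width 1, which upper-bounds the treewidth. G has an edge, so its treewidth is at least 1. Therefore the treewidth is 1.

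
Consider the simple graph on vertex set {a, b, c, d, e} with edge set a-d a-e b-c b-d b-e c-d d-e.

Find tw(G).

2

A width-2 tree decomposition is:
Bags: B1 = {a, d, e}  B2 = {b, d, e}  B3 = {b, c, d}
Tree: B1–B2, B2–B3
The largest bag has 3 vertices, giving width 2; this decomposition certifies tw(G) ≤ 2. On the other hand G contains the 3-clique {a, d, e}. A clique must lie in a single bag of any decomposition, so no decomposition can have width below 2. The upper and lower bounds meet at 2, so that is the treewidth.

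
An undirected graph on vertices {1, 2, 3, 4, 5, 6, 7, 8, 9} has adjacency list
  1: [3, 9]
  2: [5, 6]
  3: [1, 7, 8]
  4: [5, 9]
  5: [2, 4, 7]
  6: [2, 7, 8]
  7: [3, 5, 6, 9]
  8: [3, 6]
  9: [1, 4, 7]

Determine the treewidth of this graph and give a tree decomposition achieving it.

Every bag has size at most 4, so the width is 4 − 1 = 3 and tw(G) ≤ 3. For the lower bound: the 4 vertex sets {1,4,9}, {5}, {7}, {2,3,6,8} are disjoint, each induces a connected subgraph, and every pair is joined by at least one edge of G. Contracting each set to a single vertex therefore yields K_{4} as a minor, and since treewidth is minor-monotone, tw(G) ≥ tw(K_{4}) = 3. Combining the bounds, tw(G) = 3.

Treewidth 3.
One optimal decomposition is:
Bags: B1 = {1, 4, 5, 9}  B2 = {1, 5, 7, 9}  B3 = {1, 3, 5, 7}  B4 = {2, 3, 5, 7}  B5 = {2, 3, 6, 7}  B6 = {2, 3, 6, 8}
Tree: B1–B2, B2–B3, B3–B4, B4–B5, B5–B6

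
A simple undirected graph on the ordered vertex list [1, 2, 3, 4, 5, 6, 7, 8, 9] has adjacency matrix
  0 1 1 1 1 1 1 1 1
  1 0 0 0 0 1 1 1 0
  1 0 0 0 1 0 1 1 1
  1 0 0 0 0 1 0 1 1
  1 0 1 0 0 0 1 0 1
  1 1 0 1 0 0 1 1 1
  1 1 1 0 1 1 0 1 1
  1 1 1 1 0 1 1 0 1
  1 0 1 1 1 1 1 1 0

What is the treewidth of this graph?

A width-4 tree decomposition is:
Bags: B1 = {1, 3, 7, 8, 9}  B2 = {1, 3, 5, 7, 9}  B3 = {1, 6, 7, 8, 9}  B4 = {1, 4, 6, 8, 9}  B5 = {1, 2, 6, 7, 8}
Tree: B1–B2, B1–B3, B3–B4, B3–B5
Each bag holds 5 vertices, so the decomposition has width 4, which upper-bounds the treewidth. On the other hand G contains the 5-clique {1, 4, 6, 8, 9}. A clique must lie in a single bag of any decomposition, so no decomposition can have width below 4. Combining the bounds, tw(G) = 4.

4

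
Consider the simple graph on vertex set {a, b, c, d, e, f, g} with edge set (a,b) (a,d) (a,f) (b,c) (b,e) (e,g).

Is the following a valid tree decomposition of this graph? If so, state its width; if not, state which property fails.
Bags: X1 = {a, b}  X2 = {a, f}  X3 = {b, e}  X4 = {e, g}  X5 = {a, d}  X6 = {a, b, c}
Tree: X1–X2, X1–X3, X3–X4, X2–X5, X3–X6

No — bags containing vertex a are not connected in the tree.

A tree decomposition must satisfy three properties: every vertex lies in some bag; for every edge, both endpoints lie together in some bag; and for every vertex, the bags containing it form a connected subtree. Here bags containing vertex a are not connected in the tree, so the decomposition is invalid.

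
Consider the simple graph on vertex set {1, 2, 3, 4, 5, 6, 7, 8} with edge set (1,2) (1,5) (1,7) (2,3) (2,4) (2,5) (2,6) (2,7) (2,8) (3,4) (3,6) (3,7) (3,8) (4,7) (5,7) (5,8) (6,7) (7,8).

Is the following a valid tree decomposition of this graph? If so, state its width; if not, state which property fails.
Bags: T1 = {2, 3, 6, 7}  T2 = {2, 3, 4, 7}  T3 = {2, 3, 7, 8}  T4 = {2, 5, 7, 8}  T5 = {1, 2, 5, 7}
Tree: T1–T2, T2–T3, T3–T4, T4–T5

Vertex coverage: the bags together contain {1, 2, 3, 4, 5, 6, 7, 8}, the full vertex set. Edge coverage: each edge of G has both endpoints in at least one bag. Running intersection: for every vertex, the bags containing it form a connected subtree. All three properties hold, so this is a valid tree decomposition of width max|bag| − 1 = 3, and hence tw(G) ≤ 3.

Yes; width 3.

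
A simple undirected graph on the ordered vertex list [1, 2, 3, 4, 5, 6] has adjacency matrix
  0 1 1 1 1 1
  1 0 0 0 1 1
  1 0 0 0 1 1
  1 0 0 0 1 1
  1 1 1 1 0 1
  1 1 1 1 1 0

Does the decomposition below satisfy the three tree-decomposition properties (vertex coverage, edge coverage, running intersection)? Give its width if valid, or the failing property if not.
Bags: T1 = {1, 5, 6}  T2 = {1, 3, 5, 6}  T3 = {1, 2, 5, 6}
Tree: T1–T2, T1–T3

No — vertex 4 appears in no bag.

A tree decomposition must satisfy three properties: every vertex lies in some bag; for every edge, both endpoints lie together in some bag; and for every vertex, the bags containing it form a connected subtree. Here vertex 4 appears in no bag, so the decomposition is invalid.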